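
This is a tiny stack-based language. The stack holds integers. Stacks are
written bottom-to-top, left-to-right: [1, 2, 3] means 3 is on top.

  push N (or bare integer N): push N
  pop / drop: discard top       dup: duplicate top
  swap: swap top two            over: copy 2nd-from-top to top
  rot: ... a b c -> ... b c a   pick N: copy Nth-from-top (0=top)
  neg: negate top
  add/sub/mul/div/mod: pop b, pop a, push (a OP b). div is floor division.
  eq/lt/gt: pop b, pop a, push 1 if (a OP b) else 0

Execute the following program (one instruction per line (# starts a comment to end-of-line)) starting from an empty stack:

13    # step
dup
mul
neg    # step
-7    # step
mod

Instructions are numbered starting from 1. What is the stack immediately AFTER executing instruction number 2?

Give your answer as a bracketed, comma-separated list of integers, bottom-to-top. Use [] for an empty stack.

Step 1 ('13'): [13]
Step 2 ('dup'): [13, 13]

Answer: [13, 13]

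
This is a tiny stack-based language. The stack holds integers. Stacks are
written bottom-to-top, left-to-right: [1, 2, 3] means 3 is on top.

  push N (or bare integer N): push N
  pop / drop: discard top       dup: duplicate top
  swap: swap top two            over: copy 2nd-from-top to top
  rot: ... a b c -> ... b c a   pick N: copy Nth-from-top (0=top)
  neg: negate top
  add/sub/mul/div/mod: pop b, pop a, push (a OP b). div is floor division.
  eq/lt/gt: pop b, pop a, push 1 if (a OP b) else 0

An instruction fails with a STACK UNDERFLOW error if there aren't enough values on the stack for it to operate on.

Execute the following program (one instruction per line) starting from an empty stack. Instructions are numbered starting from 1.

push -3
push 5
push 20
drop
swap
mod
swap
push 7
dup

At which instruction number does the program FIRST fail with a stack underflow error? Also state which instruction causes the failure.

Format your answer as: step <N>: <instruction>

Answer: step 7: swap

Derivation:
Step 1 ('push -3'): stack = [-3], depth = 1
Step 2 ('push 5'): stack = [-3, 5], depth = 2
Step 3 ('push 20'): stack = [-3, 5, 20], depth = 3
Step 4 ('drop'): stack = [-3, 5], depth = 2
Step 5 ('swap'): stack = [5, -3], depth = 2
Step 6 ('mod'): stack = [-1], depth = 1
Step 7 ('swap'): needs 2 value(s) but depth is 1 — STACK UNDERFLOW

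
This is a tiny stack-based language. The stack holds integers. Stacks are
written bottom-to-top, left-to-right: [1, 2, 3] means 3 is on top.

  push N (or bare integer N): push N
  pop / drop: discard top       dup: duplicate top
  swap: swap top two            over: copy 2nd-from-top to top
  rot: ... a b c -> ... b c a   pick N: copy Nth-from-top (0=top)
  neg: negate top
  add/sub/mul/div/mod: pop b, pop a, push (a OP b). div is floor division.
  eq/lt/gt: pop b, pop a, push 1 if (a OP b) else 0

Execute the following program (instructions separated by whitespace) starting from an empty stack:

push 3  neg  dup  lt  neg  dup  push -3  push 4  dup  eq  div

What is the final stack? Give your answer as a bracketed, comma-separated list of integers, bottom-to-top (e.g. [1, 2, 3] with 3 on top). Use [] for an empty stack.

After 'push 3': [3]
After 'neg': [-3]
After 'dup': [-3, -3]
After 'lt': [0]
After 'neg': [0]
After 'dup': [0, 0]
After 'push -3': [0, 0, -3]
After 'push 4': [0, 0, -3, 4]
After 'dup': [0, 0, -3, 4, 4]
After 'eq': [0, 0, -3, 1]
After 'div': [0, 0, -3]

Answer: [0, 0, -3]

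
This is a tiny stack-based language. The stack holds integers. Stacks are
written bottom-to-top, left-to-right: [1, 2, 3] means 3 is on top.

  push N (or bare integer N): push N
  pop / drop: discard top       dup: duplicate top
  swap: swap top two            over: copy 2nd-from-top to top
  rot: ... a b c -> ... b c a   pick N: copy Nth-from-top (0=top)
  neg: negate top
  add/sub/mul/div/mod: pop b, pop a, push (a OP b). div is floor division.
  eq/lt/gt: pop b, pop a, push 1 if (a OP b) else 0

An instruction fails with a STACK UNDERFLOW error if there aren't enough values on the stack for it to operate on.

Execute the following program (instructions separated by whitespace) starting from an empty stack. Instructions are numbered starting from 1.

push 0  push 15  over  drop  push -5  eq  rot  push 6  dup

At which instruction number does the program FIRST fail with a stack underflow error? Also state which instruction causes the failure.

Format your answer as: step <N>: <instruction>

Answer: step 7: rot

Derivation:
Step 1 ('push 0'): stack = [0], depth = 1
Step 2 ('push 15'): stack = [0, 15], depth = 2
Step 3 ('over'): stack = [0, 15, 0], depth = 3
Step 4 ('drop'): stack = [0, 15], depth = 2
Step 5 ('push -5'): stack = [0, 15, -5], depth = 3
Step 6 ('eq'): stack = [0, 0], depth = 2
Step 7 ('rot'): needs 3 value(s) but depth is 2 — STACK UNDERFLOW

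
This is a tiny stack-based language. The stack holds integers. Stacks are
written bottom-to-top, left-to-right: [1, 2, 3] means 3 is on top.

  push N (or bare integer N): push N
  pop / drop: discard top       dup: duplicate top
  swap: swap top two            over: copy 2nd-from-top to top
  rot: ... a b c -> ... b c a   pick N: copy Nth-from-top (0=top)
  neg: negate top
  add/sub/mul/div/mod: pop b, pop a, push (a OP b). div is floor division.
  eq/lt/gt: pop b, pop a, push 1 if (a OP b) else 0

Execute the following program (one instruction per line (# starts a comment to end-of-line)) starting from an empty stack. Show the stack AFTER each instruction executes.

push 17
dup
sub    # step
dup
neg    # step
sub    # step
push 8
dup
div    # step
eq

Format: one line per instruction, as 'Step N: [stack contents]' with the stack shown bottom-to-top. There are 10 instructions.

Step 1: [17]
Step 2: [17, 17]
Step 3: [0]
Step 4: [0, 0]
Step 5: [0, 0]
Step 6: [0]
Step 7: [0, 8]
Step 8: [0, 8, 8]
Step 9: [0, 1]
Step 10: [0]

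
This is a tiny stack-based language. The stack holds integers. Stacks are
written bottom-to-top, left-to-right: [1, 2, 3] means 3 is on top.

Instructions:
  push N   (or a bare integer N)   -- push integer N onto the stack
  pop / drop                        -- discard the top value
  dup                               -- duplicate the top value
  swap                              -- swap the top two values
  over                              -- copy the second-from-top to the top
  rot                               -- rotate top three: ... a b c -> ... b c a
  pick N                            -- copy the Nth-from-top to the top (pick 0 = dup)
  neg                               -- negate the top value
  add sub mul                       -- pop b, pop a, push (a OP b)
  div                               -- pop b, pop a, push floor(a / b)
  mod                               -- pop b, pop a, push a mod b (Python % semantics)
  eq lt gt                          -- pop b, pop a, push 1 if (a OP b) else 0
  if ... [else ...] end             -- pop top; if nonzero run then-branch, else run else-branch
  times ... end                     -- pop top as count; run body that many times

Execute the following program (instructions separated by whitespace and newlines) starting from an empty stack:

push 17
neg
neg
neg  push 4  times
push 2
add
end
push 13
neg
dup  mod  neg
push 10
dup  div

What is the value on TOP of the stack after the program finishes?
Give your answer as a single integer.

Answer: 1

Derivation:
After 'push 17': [17]
After 'neg': [-17]
After 'neg': [17]
After 'neg': [-17]
After 'push 4': [-17, 4]
After 'times': [-17]
After 'push 2': [-17, 2]
After 'add': [-15]
After 'push 2': [-15, 2]
After 'add': [-13]
  ...
After 'push 2': [-11, 2]
After 'add': [-9]
After 'push 13': [-9, 13]
After 'neg': [-9, -13]
After 'dup': [-9, -13, -13]
After 'mod': [-9, 0]
After 'neg': [-9, 0]
After 'push 10': [-9, 0, 10]
After 'dup': [-9, 0, 10, 10]
After 'div': [-9, 0, 1]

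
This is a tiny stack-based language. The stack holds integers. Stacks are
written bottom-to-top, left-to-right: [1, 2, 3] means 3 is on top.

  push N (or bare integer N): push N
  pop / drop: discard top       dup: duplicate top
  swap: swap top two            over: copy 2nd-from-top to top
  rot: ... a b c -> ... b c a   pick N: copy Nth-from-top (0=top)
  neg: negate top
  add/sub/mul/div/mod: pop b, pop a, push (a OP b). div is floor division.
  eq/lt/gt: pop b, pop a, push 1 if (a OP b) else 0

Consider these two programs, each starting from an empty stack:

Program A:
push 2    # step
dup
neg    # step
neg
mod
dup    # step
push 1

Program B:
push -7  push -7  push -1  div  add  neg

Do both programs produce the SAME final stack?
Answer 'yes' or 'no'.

Answer: no

Derivation:
Program A trace:
  After 'push 2': [2]
  After 'dup': [2, 2]
  After 'neg': [2, -2]
  After 'neg': [2, 2]
  After 'mod': [0]
  After 'dup': [0, 0]
  After 'push 1': [0, 0, 1]
Program A final stack: [0, 0, 1]

Program B trace:
  After 'push -7': [-7]
  After 'push -7': [-7, -7]
  After 'push -1': [-7, -7, -1]
  After 'div': [-7, 7]
  After 'add': [0]
  After 'neg': [0]
Program B final stack: [0]
Same: no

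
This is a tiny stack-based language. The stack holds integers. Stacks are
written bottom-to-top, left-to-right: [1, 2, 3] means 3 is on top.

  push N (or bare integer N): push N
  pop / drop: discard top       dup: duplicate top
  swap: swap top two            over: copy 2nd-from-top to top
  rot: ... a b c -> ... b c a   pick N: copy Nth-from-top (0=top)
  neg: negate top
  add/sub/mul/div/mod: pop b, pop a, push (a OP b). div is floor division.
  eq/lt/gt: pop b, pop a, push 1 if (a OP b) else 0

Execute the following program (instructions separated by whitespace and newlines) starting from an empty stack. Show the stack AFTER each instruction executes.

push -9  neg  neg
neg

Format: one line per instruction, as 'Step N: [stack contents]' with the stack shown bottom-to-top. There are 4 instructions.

Step 1: [-9]
Step 2: [9]
Step 3: [-9]
Step 4: [9]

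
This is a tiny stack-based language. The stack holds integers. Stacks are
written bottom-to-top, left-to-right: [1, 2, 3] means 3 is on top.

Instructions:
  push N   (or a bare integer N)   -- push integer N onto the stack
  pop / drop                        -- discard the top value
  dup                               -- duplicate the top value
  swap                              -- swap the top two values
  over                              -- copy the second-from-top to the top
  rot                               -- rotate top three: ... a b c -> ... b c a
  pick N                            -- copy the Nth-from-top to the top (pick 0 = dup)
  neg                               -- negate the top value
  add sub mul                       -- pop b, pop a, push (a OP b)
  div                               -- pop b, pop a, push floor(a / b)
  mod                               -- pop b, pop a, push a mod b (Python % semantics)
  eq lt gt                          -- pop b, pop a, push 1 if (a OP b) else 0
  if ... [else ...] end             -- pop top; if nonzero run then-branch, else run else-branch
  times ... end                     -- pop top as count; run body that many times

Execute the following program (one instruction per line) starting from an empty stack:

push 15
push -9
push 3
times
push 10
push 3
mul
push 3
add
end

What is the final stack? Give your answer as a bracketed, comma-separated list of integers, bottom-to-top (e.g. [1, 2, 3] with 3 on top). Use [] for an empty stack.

Answer: [15, -9, 33, 33, 33]

Derivation:
After 'push 15': [15]
After 'push -9': [15, -9]
After 'push 3': [15, -9, 3]
After 'times': [15, -9]
After 'push 10': [15, -9, 10]
After 'push 3': [15, -9, 10, 3]
After 'mul': [15, -9, 30]
After 'push 3': [15, -9, 30, 3]
After 'add': [15, -9, 33]
After 'push 10': [15, -9, 33, 10]
After 'push 3': [15, -9, 33, 10, 3]
After 'mul': [15, -9, 33, 30]
After 'push 3': [15, -9, 33, 30, 3]
After 'add': [15, -9, 33, 33]
After 'push 10': [15, -9, 33, 33, 10]
After 'push 3': [15, -9, 33, 33, 10, 3]
After 'mul': [15, -9, 33, 33, 30]
After 'push 3': [15, -9, 33, 33, 30, 3]
After 'add': [15, -9, 33, 33, 33]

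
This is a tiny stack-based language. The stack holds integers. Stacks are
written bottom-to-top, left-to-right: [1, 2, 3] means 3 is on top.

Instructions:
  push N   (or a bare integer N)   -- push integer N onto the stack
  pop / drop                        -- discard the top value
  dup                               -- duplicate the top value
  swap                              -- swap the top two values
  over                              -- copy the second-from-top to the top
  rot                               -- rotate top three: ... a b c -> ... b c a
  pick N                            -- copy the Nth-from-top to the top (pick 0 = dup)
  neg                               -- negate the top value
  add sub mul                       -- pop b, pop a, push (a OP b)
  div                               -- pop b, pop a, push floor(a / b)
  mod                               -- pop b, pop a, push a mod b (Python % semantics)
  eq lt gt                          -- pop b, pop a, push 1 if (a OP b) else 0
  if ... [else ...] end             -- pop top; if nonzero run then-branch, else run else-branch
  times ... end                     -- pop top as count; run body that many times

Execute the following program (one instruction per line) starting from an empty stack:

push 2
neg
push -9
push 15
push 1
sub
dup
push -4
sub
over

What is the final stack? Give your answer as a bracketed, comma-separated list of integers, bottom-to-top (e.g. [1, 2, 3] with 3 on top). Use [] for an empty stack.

After 'push 2': [2]
After 'neg': [-2]
After 'push -9': [-2, -9]
After 'push 15': [-2, -9, 15]
After 'push 1': [-2, -9, 15, 1]
After 'sub': [-2, -9, 14]
After 'dup': [-2, -9, 14, 14]
After 'push -4': [-2, -9, 14, 14, -4]
After 'sub': [-2, -9, 14, 18]
After 'over': [-2, -9, 14, 18, 14]

Answer: [-2, -9, 14, 18, 14]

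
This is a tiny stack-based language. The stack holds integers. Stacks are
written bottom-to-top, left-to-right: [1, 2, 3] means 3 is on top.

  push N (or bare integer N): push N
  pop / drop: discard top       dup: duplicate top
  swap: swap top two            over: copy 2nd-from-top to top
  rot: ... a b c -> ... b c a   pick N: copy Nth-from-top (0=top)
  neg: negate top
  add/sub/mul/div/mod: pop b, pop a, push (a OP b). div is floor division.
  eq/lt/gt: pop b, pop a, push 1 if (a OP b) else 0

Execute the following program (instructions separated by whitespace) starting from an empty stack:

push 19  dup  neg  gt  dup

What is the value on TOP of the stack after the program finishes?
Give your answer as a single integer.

Answer: 1

Derivation:
After 'push 19': [19]
After 'dup': [19, 19]
After 'neg': [19, -19]
After 'gt': [1]
After 'dup': [1, 1]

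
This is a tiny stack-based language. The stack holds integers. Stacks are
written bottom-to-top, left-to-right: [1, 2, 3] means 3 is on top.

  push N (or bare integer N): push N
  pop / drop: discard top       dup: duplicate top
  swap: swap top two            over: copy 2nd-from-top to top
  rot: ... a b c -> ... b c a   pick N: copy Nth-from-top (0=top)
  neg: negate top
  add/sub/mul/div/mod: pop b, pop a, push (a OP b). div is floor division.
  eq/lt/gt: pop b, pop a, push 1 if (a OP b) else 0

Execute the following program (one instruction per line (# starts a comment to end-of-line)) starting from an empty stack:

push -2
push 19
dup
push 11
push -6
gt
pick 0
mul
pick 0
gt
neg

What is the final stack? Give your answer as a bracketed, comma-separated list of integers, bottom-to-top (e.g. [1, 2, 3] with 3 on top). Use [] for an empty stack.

After 'push -2': [-2]
After 'push 19': [-2, 19]
After 'dup': [-2, 19, 19]
After 'push 11': [-2, 19, 19, 11]
After 'push -6': [-2, 19, 19, 11, -6]
After 'gt': [-2, 19, 19, 1]
After 'pick 0': [-2, 19, 19, 1, 1]
After 'mul': [-2, 19, 19, 1]
After 'pick 0': [-2, 19, 19, 1, 1]
After 'gt': [-2, 19, 19, 0]
After 'neg': [-2, 19, 19, 0]

Answer: [-2, 19, 19, 0]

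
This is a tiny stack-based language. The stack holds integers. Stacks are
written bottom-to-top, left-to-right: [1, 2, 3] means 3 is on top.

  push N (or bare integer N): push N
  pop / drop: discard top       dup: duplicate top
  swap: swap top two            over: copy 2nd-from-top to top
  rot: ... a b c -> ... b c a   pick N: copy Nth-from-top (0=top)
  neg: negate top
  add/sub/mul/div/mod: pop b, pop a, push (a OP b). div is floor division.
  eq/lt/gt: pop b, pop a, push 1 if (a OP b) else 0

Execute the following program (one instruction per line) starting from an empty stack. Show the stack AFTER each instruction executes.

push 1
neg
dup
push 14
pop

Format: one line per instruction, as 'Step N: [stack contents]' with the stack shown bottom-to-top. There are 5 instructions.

Step 1: [1]
Step 2: [-1]
Step 3: [-1, -1]
Step 4: [-1, -1, 14]
Step 5: [-1, -1]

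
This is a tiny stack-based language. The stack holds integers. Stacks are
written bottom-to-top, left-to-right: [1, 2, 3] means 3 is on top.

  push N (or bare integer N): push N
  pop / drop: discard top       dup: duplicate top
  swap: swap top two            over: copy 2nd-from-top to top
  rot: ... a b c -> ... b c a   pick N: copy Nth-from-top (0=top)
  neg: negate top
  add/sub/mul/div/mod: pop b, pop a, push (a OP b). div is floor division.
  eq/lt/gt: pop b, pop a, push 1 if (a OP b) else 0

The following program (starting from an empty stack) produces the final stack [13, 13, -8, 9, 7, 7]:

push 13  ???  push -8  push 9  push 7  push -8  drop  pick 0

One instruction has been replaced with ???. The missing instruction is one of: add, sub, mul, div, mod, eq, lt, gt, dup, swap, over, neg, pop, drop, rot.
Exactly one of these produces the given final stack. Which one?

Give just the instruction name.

Answer: dup

Derivation:
Stack before ???: [13]
Stack after ???:  [13, 13]
The instruction that transforms [13] -> [13, 13] is: dup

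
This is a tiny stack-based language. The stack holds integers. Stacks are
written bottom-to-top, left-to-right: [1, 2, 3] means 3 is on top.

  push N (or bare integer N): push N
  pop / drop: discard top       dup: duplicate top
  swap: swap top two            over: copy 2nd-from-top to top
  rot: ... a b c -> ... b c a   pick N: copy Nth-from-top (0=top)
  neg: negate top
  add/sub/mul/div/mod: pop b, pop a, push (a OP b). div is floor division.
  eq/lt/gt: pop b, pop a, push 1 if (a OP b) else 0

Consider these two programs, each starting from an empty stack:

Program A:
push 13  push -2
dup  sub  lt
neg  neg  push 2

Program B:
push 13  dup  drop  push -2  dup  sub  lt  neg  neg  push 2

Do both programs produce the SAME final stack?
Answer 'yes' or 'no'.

Answer: yes

Derivation:
Program A trace:
  After 'push 13': [13]
  After 'push -2': [13, -2]
  After 'dup': [13, -2, -2]
  After 'sub': [13, 0]
  After 'lt': [0]
  After 'neg': [0]
  After 'neg': [0]
  After 'push 2': [0, 2]
Program A final stack: [0, 2]

Program B trace:
  After 'push 13': [13]
  After 'dup': [13, 13]
  After 'drop': [13]
  After 'push -2': [13, -2]
  After 'dup': [13, -2, -2]
  After 'sub': [13, 0]
  After 'lt': [0]
  After 'neg': [0]
  After 'neg': [0]
  After 'push 2': [0, 2]
Program B final stack: [0, 2]
Same: yes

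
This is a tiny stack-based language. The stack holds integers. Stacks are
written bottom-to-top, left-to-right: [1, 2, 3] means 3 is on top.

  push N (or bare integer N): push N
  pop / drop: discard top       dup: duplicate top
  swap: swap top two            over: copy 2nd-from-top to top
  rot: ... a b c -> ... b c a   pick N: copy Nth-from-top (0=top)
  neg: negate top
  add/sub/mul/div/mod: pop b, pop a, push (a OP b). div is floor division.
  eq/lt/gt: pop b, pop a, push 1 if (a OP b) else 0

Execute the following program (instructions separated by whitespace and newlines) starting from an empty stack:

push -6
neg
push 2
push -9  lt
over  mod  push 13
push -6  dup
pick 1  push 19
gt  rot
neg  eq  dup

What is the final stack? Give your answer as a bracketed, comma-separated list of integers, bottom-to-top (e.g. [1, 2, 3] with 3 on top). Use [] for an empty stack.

Answer: [6, 0, 13, -6, 0, 0]

Derivation:
After 'push -6': [-6]
After 'neg': [6]
After 'push 2': [6, 2]
After 'push -9': [6, 2, -9]
After 'lt': [6, 0]
After 'over': [6, 0, 6]
After 'mod': [6, 0]
After 'push 13': [6, 0, 13]
After 'push -6': [6, 0, 13, -6]
After 'dup': [6, 0, 13, -6, -6]
After 'pick 1': [6, 0, 13, -6, -6, -6]
After 'push 19': [6, 0, 13, -6, -6, -6, 19]
After 'gt': [6, 0, 13, -6, -6, 0]
After 'rot': [6, 0, 13, -6, 0, -6]
After 'neg': [6, 0, 13, -6, 0, 6]
After 'eq': [6, 0, 13, -6, 0]
After 'dup': [6, 0, 13, -6, 0, 0]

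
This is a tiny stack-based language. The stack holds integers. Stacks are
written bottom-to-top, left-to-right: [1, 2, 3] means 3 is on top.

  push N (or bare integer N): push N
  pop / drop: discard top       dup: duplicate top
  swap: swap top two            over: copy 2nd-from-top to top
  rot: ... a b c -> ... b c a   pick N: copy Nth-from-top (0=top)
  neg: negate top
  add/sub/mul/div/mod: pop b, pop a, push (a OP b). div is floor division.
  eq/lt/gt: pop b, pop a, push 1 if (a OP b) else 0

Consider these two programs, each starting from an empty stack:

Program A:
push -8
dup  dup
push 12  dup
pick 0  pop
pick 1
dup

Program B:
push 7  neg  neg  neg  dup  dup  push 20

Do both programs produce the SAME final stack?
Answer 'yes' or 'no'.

Answer: no

Derivation:
Program A trace:
  After 'push -8': [-8]
  After 'dup': [-8, -8]
  After 'dup': [-8, -8, -8]
  After 'push 12': [-8, -8, -8, 12]
  After 'dup': [-8, -8, -8, 12, 12]
  After 'pick 0': [-8, -8, -8, 12, 12, 12]
  After 'pop': [-8, -8, -8, 12, 12]
  After 'pick 1': [-8, -8, -8, 12, 12, 12]
  After 'dup': [-8, -8, -8, 12, 12, 12, 12]
Program A final stack: [-8, -8, -8, 12, 12, 12, 12]

Program B trace:
  After 'push 7': [7]
  After 'neg': [-7]
  After 'neg': [7]
  After 'neg': [-7]
  After 'dup': [-7, -7]
  After 'dup': [-7, -7, -7]
  After 'push 20': [-7, -7, -7, 20]
Program B final stack: [-7, -7, -7, 20]
Same: no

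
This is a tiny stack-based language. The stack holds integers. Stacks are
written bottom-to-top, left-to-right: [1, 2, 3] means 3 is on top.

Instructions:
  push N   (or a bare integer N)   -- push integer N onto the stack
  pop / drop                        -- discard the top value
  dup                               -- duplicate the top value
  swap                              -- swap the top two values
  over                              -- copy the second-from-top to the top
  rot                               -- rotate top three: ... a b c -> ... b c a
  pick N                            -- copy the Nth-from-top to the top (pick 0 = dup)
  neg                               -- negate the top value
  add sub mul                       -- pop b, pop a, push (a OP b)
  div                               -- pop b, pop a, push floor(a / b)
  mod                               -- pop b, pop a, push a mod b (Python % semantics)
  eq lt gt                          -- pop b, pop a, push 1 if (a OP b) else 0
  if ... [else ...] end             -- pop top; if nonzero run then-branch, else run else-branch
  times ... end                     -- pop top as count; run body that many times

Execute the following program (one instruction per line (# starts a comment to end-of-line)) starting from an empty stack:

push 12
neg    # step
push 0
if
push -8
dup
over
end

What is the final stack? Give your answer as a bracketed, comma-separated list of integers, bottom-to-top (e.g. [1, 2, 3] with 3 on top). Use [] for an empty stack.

After 'push 12': [12]
After 'neg': [-12]
After 'push 0': [-12, 0]
After 'if': [-12]

Answer: [-12]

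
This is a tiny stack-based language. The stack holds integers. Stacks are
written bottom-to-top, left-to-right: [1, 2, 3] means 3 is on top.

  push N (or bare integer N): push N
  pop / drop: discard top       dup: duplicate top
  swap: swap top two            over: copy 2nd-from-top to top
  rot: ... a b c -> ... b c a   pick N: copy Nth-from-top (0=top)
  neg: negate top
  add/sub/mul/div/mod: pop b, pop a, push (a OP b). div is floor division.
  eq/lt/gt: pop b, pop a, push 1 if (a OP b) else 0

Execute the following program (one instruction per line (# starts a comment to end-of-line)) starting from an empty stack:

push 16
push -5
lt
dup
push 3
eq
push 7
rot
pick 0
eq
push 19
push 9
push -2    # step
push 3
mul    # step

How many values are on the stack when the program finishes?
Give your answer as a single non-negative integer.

Answer: 6

Derivation:
After 'push 16': stack = [16] (depth 1)
After 'push -5': stack = [16, -5] (depth 2)
After 'lt': stack = [0] (depth 1)
After 'dup': stack = [0, 0] (depth 2)
After 'push 3': stack = [0, 0, 3] (depth 3)
After 'eq': stack = [0, 0] (depth 2)
After 'push 7': stack = [0, 0, 7] (depth 3)
After 'rot': stack = [0, 7, 0] (depth 3)
After 'pick 0': stack = [0, 7, 0, 0] (depth 4)
After 'eq': stack = [0, 7, 1] (depth 3)
After 'push 19': stack = [0, 7, 1, 19] (depth 4)
After 'push 9': stack = [0, 7, 1, 19, 9] (depth 5)
After 'push -2': stack = [0, 7, 1, 19, 9, -2] (depth 6)
After 'push 3': stack = [0, 7, 1, 19, 9, -2, 3] (depth 7)
After 'mul': stack = [0, 7, 1, 19, 9, -6] (depth 6)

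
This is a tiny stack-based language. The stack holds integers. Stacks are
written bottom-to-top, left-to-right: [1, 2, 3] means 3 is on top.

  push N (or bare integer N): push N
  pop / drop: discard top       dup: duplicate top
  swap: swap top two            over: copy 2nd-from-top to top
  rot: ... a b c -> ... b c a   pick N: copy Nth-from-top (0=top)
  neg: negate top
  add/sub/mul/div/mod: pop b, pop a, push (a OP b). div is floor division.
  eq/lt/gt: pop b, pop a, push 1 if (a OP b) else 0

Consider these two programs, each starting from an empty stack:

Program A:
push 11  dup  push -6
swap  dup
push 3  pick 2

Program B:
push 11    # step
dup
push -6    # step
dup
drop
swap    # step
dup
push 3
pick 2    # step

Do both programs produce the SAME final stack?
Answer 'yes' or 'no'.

Answer: yes

Derivation:
Program A trace:
  After 'push 11': [11]
  After 'dup': [11, 11]
  After 'push -6': [11, 11, -6]
  After 'swap': [11, -6, 11]
  After 'dup': [11, -6, 11, 11]
  After 'push 3': [11, -6, 11, 11, 3]
  After 'pick 2': [11, -6, 11, 11, 3, 11]
Program A final stack: [11, -6, 11, 11, 3, 11]

Program B trace:
  After 'push 11': [11]
  After 'dup': [11, 11]
  After 'push -6': [11, 11, -6]
  After 'dup': [11, 11, -6, -6]
  After 'drop': [11, 11, -6]
  After 'swap': [11, -6, 11]
  After 'dup': [11, -6, 11, 11]
  After 'push 3': [11, -6, 11, 11, 3]
  After 'pick 2': [11, -6, 11, 11, 3, 11]
Program B final stack: [11, -6, 11, 11, 3, 11]
Same: yes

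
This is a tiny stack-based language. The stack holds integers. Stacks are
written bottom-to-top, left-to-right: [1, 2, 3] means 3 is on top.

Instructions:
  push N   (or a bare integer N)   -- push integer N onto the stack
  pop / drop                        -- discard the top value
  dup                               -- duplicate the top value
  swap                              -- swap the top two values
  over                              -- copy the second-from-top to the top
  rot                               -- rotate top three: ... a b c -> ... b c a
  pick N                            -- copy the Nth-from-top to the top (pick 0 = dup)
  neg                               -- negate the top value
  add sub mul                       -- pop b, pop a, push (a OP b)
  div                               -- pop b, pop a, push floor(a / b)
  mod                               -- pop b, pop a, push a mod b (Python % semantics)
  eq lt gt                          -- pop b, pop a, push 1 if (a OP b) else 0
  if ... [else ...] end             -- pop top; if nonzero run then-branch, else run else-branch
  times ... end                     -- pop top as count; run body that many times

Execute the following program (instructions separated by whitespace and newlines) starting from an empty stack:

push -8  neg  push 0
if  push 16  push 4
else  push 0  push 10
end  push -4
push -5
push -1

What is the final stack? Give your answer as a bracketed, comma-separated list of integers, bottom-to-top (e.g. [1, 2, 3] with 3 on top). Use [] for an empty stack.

Answer: [8, 0, 10, -4, -5, -1]

Derivation:
After 'push -8': [-8]
After 'neg': [8]
After 'push 0': [8, 0]
After 'if': [8]
After 'push 0': [8, 0]
After 'push 10': [8, 0, 10]
After 'push -4': [8, 0, 10, -4]
After 'push -5': [8, 0, 10, -4, -5]
After 'push -1': [8, 0, 10, -4, -5, -1]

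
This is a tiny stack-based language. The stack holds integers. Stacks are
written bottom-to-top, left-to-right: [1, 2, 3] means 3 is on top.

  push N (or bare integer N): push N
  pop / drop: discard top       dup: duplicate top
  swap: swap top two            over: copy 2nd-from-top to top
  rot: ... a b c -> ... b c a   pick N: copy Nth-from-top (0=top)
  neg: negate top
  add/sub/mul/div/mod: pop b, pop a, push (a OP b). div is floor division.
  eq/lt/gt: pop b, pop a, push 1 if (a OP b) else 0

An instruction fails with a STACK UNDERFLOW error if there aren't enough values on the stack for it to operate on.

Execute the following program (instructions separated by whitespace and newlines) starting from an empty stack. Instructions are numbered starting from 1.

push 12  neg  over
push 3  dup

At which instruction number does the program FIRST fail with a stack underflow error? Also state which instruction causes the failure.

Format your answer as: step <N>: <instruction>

Answer: step 3: over

Derivation:
Step 1 ('push 12'): stack = [12], depth = 1
Step 2 ('neg'): stack = [-12], depth = 1
Step 3 ('over'): needs 2 value(s) but depth is 1 — STACK UNDERFLOW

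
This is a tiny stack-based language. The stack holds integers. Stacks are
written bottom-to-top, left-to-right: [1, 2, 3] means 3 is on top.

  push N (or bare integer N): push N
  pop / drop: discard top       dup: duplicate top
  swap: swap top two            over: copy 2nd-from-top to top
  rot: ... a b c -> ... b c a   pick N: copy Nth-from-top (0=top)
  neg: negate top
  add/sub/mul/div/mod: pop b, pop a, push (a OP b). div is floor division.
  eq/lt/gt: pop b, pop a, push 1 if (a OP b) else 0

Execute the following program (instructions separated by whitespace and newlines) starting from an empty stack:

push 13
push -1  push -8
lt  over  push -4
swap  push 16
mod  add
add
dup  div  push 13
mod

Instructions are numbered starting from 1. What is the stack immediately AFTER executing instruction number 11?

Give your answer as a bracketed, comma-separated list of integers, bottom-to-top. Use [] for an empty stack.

Step 1 ('push 13'): [13]
Step 2 ('push -1'): [13, -1]
Step 3 ('push -8'): [13, -1, -8]
Step 4 ('lt'): [13, 0]
Step 5 ('over'): [13, 0, 13]
Step 6 ('push -4'): [13, 0, 13, -4]
Step 7 ('swap'): [13, 0, -4, 13]
Step 8 ('push 16'): [13, 0, -4, 13, 16]
Step 9 ('mod'): [13, 0, -4, 13]
Step 10 ('add'): [13, 0, 9]
Step 11 ('add'): [13, 9]

Answer: [13, 9]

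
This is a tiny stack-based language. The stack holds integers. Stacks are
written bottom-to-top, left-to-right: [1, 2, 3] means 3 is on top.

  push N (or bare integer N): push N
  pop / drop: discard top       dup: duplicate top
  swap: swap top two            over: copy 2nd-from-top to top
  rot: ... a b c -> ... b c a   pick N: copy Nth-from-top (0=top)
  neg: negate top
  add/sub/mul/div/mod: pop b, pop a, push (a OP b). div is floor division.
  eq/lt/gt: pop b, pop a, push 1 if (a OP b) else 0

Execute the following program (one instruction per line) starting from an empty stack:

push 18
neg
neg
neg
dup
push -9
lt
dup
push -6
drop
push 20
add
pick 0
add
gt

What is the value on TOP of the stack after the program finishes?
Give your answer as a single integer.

Answer: 0

Derivation:
After 'push 18': [18]
After 'neg': [-18]
After 'neg': [18]
After 'neg': [-18]
After 'dup': [-18, -18]
After 'push -9': [-18, -18, -9]
After 'lt': [-18, 1]
After 'dup': [-18, 1, 1]
After 'push -6': [-18, 1, 1, -6]
After 'drop': [-18, 1, 1]
After 'push 20': [-18, 1, 1, 20]
After 'add': [-18, 1, 21]
After 'pick 0': [-18, 1, 21, 21]
After 'add': [-18, 1, 42]
After 'gt': [-18, 0]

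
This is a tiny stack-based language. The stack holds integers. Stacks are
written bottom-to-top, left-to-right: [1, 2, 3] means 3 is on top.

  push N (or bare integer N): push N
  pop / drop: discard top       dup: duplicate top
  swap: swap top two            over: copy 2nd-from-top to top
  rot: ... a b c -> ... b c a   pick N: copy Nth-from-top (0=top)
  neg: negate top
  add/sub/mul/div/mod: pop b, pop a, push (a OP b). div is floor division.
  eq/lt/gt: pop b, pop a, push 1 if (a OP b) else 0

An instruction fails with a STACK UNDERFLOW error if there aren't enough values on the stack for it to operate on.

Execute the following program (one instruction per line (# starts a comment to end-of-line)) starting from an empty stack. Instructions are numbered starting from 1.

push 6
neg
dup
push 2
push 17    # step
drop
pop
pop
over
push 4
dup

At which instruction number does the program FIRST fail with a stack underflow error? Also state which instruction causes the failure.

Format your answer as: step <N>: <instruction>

Step 1 ('push 6'): stack = [6], depth = 1
Step 2 ('neg'): stack = [-6], depth = 1
Step 3 ('dup'): stack = [-6, -6], depth = 2
Step 4 ('push 2'): stack = [-6, -6, 2], depth = 3
Step 5 ('push 17'): stack = [-6, -6, 2, 17], depth = 4
Step 6 ('drop'): stack = [-6, -6, 2], depth = 3
Step 7 ('pop'): stack = [-6, -6], depth = 2
Step 8 ('pop'): stack = [-6], depth = 1
Step 9 ('over'): needs 2 value(s) but depth is 1 — STACK UNDERFLOW

Answer: step 9: over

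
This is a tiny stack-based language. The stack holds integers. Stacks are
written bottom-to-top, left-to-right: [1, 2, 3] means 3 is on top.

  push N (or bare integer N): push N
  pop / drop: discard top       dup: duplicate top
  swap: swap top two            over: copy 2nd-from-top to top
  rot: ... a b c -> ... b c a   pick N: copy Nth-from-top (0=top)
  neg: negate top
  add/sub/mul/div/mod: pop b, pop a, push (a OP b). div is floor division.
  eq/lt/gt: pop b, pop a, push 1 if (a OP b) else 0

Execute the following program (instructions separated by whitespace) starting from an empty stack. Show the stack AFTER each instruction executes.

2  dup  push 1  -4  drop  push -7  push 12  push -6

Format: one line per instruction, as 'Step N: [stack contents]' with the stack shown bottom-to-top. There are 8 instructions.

Step 1: [2]
Step 2: [2, 2]
Step 3: [2, 2, 1]
Step 4: [2, 2, 1, -4]
Step 5: [2, 2, 1]
Step 6: [2, 2, 1, -7]
Step 7: [2, 2, 1, -7, 12]
Step 8: [2, 2, 1, -7, 12, -6]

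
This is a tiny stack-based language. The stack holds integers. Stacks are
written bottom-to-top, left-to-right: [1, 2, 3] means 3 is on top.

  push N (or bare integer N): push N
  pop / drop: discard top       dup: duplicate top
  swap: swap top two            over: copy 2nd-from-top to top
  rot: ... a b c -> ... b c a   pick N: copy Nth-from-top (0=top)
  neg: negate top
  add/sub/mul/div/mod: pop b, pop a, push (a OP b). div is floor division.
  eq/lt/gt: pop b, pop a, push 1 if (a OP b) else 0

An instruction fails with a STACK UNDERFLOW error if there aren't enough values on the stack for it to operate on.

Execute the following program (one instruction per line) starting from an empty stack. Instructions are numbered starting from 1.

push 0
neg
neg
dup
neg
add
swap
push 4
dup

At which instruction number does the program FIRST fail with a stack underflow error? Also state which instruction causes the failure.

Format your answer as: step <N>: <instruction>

Answer: step 7: swap

Derivation:
Step 1 ('push 0'): stack = [0], depth = 1
Step 2 ('neg'): stack = [0], depth = 1
Step 3 ('neg'): stack = [0], depth = 1
Step 4 ('dup'): stack = [0, 0], depth = 2
Step 5 ('neg'): stack = [0, 0], depth = 2
Step 6 ('add'): stack = [0], depth = 1
Step 7 ('swap'): needs 2 value(s) but depth is 1 — STACK UNDERFLOW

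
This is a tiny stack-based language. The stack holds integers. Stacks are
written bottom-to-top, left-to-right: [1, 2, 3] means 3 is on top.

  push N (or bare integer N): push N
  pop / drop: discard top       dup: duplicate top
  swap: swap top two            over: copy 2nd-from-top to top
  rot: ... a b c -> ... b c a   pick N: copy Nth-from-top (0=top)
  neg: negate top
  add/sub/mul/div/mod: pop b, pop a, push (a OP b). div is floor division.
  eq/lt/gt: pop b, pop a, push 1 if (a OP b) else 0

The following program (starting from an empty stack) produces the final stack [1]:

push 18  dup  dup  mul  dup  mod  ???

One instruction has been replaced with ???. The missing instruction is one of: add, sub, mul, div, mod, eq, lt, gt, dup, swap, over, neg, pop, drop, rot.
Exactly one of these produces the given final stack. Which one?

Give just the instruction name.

Answer: gt

Derivation:
Stack before ???: [18, 0]
Stack after ???:  [1]
The instruction that transforms [18, 0] -> [1] is: gt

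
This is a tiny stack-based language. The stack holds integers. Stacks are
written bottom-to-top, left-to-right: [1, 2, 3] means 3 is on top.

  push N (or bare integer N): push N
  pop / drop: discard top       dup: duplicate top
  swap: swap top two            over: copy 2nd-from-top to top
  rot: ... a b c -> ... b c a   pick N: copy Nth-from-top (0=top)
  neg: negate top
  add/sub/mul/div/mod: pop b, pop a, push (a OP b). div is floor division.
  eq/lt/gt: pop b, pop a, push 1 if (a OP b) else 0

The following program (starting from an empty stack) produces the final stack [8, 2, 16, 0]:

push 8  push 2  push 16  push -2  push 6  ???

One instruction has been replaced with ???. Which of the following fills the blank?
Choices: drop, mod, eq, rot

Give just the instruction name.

Answer: eq

Derivation:
Stack before ???: [8, 2, 16, -2, 6]
Stack after ???:  [8, 2, 16, 0]
Checking each choice:
  drop: produces [8, 2, 16, -2]
  mod: produces [8, 2, 16, 4]
  eq: MATCH
  rot: produces [8, 2, -2, 6, 16]


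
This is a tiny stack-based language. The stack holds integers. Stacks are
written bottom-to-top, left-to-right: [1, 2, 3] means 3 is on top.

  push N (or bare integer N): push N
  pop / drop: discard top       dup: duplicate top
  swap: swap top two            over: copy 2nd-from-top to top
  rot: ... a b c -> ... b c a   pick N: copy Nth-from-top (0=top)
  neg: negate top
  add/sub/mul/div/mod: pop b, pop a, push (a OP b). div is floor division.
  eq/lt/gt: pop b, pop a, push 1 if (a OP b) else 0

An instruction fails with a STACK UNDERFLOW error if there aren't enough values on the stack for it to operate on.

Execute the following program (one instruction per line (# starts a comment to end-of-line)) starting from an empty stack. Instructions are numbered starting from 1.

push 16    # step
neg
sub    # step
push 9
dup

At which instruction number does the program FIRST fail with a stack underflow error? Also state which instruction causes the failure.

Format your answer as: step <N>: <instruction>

Step 1 ('push 16'): stack = [16], depth = 1
Step 2 ('neg'): stack = [-16], depth = 1
Step 3 ('sub'): needs 2 value(s) but depth is 1 — STACK UNDERFLOW

Answer: step 3: sub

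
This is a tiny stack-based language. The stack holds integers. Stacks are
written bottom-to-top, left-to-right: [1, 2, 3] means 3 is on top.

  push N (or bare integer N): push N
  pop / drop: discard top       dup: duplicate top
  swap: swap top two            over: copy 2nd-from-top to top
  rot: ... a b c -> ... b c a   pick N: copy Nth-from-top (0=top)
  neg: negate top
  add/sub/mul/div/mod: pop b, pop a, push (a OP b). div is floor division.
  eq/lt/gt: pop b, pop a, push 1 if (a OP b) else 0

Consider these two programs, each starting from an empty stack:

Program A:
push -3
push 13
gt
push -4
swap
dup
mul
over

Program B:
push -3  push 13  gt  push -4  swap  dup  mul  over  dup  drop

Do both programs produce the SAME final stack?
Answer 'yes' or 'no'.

Program A trace:
  After 'push -3': [-3]
  After 'push 13': [-3, 13]
  After 'gt': [0]
  After 'push -4': [0, -4]
  After 'swap': [-4, 0]
  After 'dup': [-4, 0, 0]
  After 'mul': [-4, 0]
  After 'over': [-4, 0, -4]
Program A final stack: [-4, 0, -4]

Program B trace:
  After 'push -3': [-3]
  After 'push 13': [-3, 13]
  After 'gt': [0]
  After 'push -4': [0, -4]
  After 'swap': [-4, 0]
  After 'dup': [-4, 0, 0]
  After 'mul': [-4, 0]
  After 'over': [-4, 0, -4]
  After 'dup': [-4, 0, -4, -4]
  After 'drop': [-4, 0, -4]
Program B final stack: [-4, 0, -4]
Same: yes

Answer: yes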